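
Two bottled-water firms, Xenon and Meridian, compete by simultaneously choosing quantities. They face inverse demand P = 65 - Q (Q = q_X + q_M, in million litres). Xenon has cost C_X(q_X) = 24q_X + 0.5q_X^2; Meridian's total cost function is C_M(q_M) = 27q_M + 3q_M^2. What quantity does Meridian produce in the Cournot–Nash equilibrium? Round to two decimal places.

3.17

Xenon's profit: π_X = (65 - Q)q_X - (24q_X + (1/2)q_X²). Setting ∂π_X/∂q_X = 0: 41 - 3q_X - (q_M) = 0.
Meridian's first-order condition: 38 - 8q_M - (q_X) = 0.
Best responses: q_X = (41 - q_M)/3, q_M = (38 - q_X)/8.
Substituting one into the other gives q_X = 290/23 and q_M = 73/23.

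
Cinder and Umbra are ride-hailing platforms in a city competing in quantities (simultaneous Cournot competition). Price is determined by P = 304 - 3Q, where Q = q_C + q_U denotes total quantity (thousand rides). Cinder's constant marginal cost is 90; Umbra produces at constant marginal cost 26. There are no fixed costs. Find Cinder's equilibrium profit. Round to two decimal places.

Cinder's profit: π_C = (304 - 3Q)q_C - (90q_C). Setting ∂π_C/∂q_C = 0: 214 - 6q_C - 3(q_U) = 0.
Umbra's profit: π_U = (304 - 3Q)q_U - (26q_U). Setting ∂π_U/∂q_U = 0: 278 - 6q_U - 3(q_C) = 0.
Rearranging gives the reaction functions q_C = (214 - 3q_U)/6 and q_U = (278 - 3q_C)/6.
Solving the pair: q_C = 50/3, q_U = 38.
Price P = 304 - 3·(164/3) = 140.
Cinder's profit: (140 - 90)·(50/3) = 833.3333.

833.33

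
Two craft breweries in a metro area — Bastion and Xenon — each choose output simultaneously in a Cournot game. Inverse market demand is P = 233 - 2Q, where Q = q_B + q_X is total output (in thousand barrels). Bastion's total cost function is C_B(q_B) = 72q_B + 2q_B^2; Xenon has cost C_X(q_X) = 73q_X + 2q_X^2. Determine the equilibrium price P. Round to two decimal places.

168.80

Bastion's profit: π_B = (233 - 2Q)q_B - (72q_B + 2q_B²). Setting ∂π_B/∂q_B = 0: 161 - 8q_B - 2(q_X) = 0.
Xenon's profit: π_X = (233 - 2Q)q_X - (73q_X + 2q_X²). Setting ∂π_X/∂q_X = 0: 160 - 8q_X - 2(q_B) = 0.
Best responses: q_B = (161 - 2q_X)/8, q_X = (160 - 2q_B)/8.
Solving the pair: q_B = 242/15, q_X = 479/30.
Total output Q = 321/10, so price P = 233 - 2·(321/10) = 844/5.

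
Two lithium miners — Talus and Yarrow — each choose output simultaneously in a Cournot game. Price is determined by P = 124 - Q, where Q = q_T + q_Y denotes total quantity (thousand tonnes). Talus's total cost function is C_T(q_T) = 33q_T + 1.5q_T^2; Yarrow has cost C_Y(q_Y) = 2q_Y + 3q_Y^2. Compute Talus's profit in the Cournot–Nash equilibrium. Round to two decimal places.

Talus's profit: π_T = (124 - Q)q_T - (33q_T + (3/2)q_T²). Setting ∂π_T/∂q_T = 0: 91 - 5q_T - (q_Y) = 0.
Yarrow's profit: π_Y = (124 - Q)q_Y - (2q_Y + 3q_Y²). Setting ∂π_Y/∂q_Y = 0: 122 - 8q_Y - (q_T) = 0.
So q_T = (91 - q_Y)/5 and q_Y = (122 - q_T)/8.
Substituting one into the other gives q_T = 202/13 and q_Y = 173/13.
Price P = 124 - 375/13 = 1237/13.
Talus's profit: (1237/13)·(202/13) - 33·(202/13) - (3/2)(202/13)² = 603.6095.

603.61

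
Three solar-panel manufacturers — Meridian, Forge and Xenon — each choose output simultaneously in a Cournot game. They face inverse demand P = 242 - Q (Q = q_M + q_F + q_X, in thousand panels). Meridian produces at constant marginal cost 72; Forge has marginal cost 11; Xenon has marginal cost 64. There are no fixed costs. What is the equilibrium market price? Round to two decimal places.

Meridian's profit: π_M = (242 - Q)q_M - (72q_M). Setting ∂π_M/∂q_M = 0: 170 - 2q_M - (q_F + q_X) = 0.
Forge's first-order condition: 231 - 2q_F - (q_M + q_X) = 0.
Xenon's profit: π_X = (242 - Q)q_X - (64q_X). Setting ∂π_X/∂q_X = 0: 178 - 2q_X - (q_M + q_F) = 0.
Adding the 3 conditions: 579 − 2Q − 2Q = 0, i.e. Q = 579/4.
Back-substituting: q_M = (170 − 579/4) = 101/4, q_F = (231 − 579/4) = 345/4, q_X = (178 − 579/4) = 133/4.
Total output Q = 579/4, so price P = 242 - 579/4 = 389/4.

97.25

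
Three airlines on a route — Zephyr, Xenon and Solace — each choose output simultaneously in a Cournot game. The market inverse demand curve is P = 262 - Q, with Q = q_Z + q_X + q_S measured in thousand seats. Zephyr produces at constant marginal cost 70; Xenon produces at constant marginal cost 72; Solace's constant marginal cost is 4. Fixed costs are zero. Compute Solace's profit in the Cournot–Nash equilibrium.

9604

Zephyr's profit: π_Z = (262 - Q)q_Z - (70q_Z). Setting ∂π_Z/∂q_Z = 0: 192 - 2q_Z - (q_X + q_S) = 0.
Xenon's first-order condition: 190 - 2q_X - (q_Z + q_S) = 0.
Solace's first-order condition: 258 - 2q_S - (q_Z + q_X) = 0.
Adding the 3 first-order conditions: 640 − 4Q = 0, so Q = 160.
Back-substituting: q_Z = (192 − 160) = 32, q_X = (190 − 160) = 30, q_S = (258 − 160) = 98.
Price P = 262 - 160 = 102.
Solace's profit: (102 - 4)·98 = 9604.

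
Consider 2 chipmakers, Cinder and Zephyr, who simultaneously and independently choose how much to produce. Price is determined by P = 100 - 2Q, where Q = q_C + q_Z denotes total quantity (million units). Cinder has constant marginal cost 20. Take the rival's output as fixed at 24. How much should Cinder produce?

8

With the rival's output fixed at 24, Cinder's profit is π_C = (100 - 2·24 - 2q_C)q_C - (20q_C) = (52 - 2q_C)q_C - (20q_C).
∂π_C/∂q_C = 32 - 4q_C = 0, so q_C = 8.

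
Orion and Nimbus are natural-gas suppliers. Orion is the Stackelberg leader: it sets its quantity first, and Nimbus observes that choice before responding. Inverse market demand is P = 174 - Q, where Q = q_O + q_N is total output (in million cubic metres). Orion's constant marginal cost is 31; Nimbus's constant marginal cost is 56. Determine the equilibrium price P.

The follower Nimbus best-responds to any q_O: π_N = (174 - Q)q_N - 56q_N.
Follower FOC: 118 - q_O - 2q_N = 0, so q_N(q_O) = (118 - q_O)/2.
Orion substitutes q_N(q_O) into its own profit: π_O = q_O(174 - q_O - (118 - q_O)/2) - 31q_O = (115 - (1/2)q_O)q_O - 31q_O.
Leader FOC: 84 - q_O = 0, so q_O = 84.
Then q_N = (118 - 84)/2 = 17.
Total output Q = 101, so price P = 174 - 101 = 73.

73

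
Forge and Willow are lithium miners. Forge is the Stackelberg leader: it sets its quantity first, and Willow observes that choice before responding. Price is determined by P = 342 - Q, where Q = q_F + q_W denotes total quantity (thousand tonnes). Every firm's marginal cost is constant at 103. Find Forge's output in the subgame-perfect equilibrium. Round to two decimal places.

119.50

Solve by backward induction. Given q_F, the follower Willow maximises π_W = (342 - q_F - q_W)q_W - 103q_W.
∂π_W/∂q_W = 239 - q_F - 2q_W = 0 gives the reaction function q_W = (239 - q_F)/2.
The leader anticipates this reaction. Substituting into P = 342 - Q gives P = 445/2 - (1/2)q_F, so π_F = (445/2 - (1/2)q_F)q_F - 103q_F.
Maximising: ∂π_F/∂q_F = 239/2 - q_F = 0, giving q_F = 239/2.
Then q_W = (239 - 239/2)/2 = 239/4.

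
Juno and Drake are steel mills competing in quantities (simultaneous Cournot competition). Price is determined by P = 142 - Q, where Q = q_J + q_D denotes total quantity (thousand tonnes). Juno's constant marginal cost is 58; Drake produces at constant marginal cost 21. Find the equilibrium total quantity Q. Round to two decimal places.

Juno's profit: π_J = (142 - Q)q_J - (58q_J). Setting ∂π_J/∂q_J = 0: 84 - 2q_J - (q_D) = 0.
Drake's first-order condition: 121 - 2q_D - (q_J) = 0.
So q_J = (84 - q_D)/2 and q_D = (121 - q_J)/2.
Substituting one into the other gives q_J = 47/3 and q_D = 158/3.
Total output Q = 47/3 + 158/3 = 205/3.

68.33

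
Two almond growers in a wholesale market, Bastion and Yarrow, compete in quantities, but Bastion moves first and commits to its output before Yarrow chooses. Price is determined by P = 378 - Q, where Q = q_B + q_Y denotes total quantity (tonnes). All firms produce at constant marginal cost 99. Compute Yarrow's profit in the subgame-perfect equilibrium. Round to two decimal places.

Solve by backward induction. Given q_B, the follower Yarrow maximises π_Y = (378 - q_B - q_Y)q_Y - 99q_Y.
∂π_Y/∂q_Y = 279 - q_B - 2q_Y = 0 gives the reaction function q_Y = (279 - q_B)/2.
Bastion substitutes q_Y(q_B) into its own profit: π_B = q_B(378 - q_B - (279 - q_B)/2) - 99q_B = (477/2 - (1/2)q_B)q_B - 99q_B.
Maximising: ∂π_B/∂q_B = 279/2 - q_B = 0, giving q_B = 279/2.
Then q_Y = (279 - 279/2)/2 = 279/4.
Price P = 378 - 837/4 = 675/4.
Yarrow's profit: (675/4 - 99)·(279/4) = 4865.0625.

4865.06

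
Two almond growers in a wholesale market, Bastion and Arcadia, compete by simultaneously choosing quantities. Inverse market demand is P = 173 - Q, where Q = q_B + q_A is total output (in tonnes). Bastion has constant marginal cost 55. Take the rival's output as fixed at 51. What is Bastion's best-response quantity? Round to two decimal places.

33.50

With the rival's output fixed at 51, Bastion's profit is π_B = (173 - 51 - q_B)q_B - (55q_B) = (122 - q_B)q_B - (55q_B).
∂π_B/∂q_B = 67 - 2q_B = 0, so q_B = 67/2.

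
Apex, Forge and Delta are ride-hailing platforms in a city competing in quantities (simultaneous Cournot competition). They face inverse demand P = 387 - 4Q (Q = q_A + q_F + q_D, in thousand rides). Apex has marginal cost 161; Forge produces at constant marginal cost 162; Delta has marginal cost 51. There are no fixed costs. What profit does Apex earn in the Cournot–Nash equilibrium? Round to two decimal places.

213.89

Apex's profit: π_A = (387 - 4Q)q_A - (161q_A). Setting ∂π_A/∂q_A = 0: 226 - 8q_A - 4(q_F + q_D) = 0.
Forge's first-order condition: 225 - 8q_F - 4(q_A + q_D) = 0.
Delta's profit: π_D = (387 - 4Q)q_D - (51q_D). Setting ∂π_D/∂q_D = 0: 336 - 8q_D - 4(q_A + q_F) = 0.
Summing all 3 equations gives 787 − 16Q = 0, hence Q = 787/16.
Back-substituting: q_A = (226 − 787/4)/4 = 117/16, q_F = (225 − 787/4)/4 = 113/16, q_D = (336 − 787/4)/4 = 557/16.
Price P = 387 - 4·(787/16) = 761/4.
Apex's profit: (761/4 - 161)·(117/16) = 213.8906.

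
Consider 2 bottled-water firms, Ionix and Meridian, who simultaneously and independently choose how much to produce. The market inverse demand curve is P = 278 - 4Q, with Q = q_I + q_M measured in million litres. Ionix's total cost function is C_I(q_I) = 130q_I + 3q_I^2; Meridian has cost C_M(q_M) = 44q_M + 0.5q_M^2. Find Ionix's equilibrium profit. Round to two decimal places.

90.72

Ionix's profit: π_I = (278 - 4Q)q_I - (130q_I + 3q_I²). Setting ∂π_I/∂q_I = 0: 148 - 14q_I - 4(q_M) = 0.
Meridian's profit: π_M = (278 - 4Q)q_M - (44q_M + (1/2)q_M²). Setting ∂π_M/∂q_M = 0: 234 - 9q_M - 4(q_I) = 0.
Best responses: q_I = (148 - 4q_M)/14, q_M = (234 - 4q_I)/9.
Solving the pair: q_I = 18/5, q_M = 122/5.
Price P = 278 - 4·28 = 166.
Ionix's profit: 166·(18/5) - 130·(18/5) - 3(18/5)² = 90.7200.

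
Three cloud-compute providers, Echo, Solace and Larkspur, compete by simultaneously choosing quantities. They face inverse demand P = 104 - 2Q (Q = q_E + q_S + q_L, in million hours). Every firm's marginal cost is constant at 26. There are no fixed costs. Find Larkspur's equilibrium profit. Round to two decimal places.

Each firm earns π_i = (104 - 2Q)q_i - 26q_i.
Setting ∂π_i/∂q_i = 0 with rivals' quantities fixed: 78 - 4q_i - 2·Σ_{j≠i} q_j = 0.
With identical firms every q_j equals q_i, so Σ_{j≠i} q_j = 2q_i and 78 = 8q_i, giving q_i = 39/4.
Price P = 104 - 2·(117/4) = 91/2.
Larkspur's profit: (91/2 - 26)·(39/4) = 1521/8.

190.13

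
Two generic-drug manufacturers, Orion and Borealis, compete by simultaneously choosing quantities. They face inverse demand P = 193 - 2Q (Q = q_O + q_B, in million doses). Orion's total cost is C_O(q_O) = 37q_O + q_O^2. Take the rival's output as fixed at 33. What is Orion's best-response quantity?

With the rival's output fixed at 33, Orion's profit is π_O = (193 - 2·33 - 2q_O)q_O - (37q_O + q_O²) = (127 - 2q_O)q_O - (37q_O + q_O²).
∂π_O/∂q_O = 90 - 6q_O = 0, so q_O = 15.

15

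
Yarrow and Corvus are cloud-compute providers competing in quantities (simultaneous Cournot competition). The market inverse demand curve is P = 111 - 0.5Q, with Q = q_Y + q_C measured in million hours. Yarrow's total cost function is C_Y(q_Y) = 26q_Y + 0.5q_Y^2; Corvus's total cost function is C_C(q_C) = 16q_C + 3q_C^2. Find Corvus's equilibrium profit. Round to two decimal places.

402.76

Yarrow's profit: π_Y = (111 - 0.5Q)q_Y - (26q_Y + (1/2)q_Y²). Setting ∂π_Y/∂q_Y = 0: 85 - 2q_Y - (1/2)(q_C) = 0.
Corvus's first-order condition: 95 - 7q_C - (1/2)(q_Y) = 0.
So q_Y = (85 - (1/2)q_C)/2 and q_C = (95 - (1/2)q_Y)/7.
Substituting one into the other gives q_Y = 438/11 and q_C = 118/11.
Price P = 111 - (1/2)·(556/11) = 943/11.
Corvus's profit: (943/11)·(118/11) - 16·(118/11) - 3(118/11)² = 402.7603.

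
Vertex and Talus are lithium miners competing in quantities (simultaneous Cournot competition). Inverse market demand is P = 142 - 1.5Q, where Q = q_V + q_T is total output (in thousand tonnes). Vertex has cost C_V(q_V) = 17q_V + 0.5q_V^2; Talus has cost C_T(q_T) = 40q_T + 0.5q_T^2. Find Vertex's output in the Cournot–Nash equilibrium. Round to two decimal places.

25.24

Vertex's profit: π_V = (142 - 1.5Q)q_V - (17q_V + (1/2)q_V²). Setting ∂π_V/∂q_V = 0: 125 - 4q_V - (3/2)(q_T) = 0.
Talus's profit: π_T = (142 - 1.5Q)q_T - (40q_T + (1/2)q_T²). Setting ∂π_T/∂q_T = 0: 102 - 4q_T - (3/2)(q_V) = 0.
So q_V = (125 - (3/2)q_T)/4 and q_T = (102 - (3/2)q_V)/4.
Solving the pair: q_V = 1388/55, q_T = 882/55.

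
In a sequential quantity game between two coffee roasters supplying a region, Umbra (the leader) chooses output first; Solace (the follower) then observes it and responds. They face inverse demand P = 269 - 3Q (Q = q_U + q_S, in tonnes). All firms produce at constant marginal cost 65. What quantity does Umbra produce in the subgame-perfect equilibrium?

34

The follower Solace best-responds to any q_U: π_S = (269 - 3Q)q_S - 65q_S.
∂π_S/∂q_S = 204 - 3q_U - 6q_S = 0 gives the reaction function q_S = (204 - 3q_U)/6.
Umbra substitutes q_S(q_U) into its own profit: π_U = q_U(269 - 3q_U - (204 - 3q_U)/2) - 65q_U = (167 - (3/2)q_U)q_U - 65q_U.
Maximising: ∂π_U/∂q_U = 102 - 3q_U = 0, giving q_U = 34.
Then q_S = (204 - 3·34)/6 = 17.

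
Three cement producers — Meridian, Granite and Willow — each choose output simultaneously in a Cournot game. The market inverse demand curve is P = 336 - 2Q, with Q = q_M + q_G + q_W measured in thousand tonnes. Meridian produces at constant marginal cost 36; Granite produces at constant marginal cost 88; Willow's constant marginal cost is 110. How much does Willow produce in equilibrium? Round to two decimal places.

Meridian's profit: π_M = (336 - 2Q)q_M - (36q_M). Setting ∂π_M/∂q_M = 0: 300 - 4q_M - 2(q_G + q_W) = 0.
Granite's first-order condition: 248 - 4q_G - 2(q_M + q_W) = 0.
Willow's first-order condition: 226 - 4q_W - 2(q_M + q_G) = 0.
Adding the 3 conditions: 774 − 4Q − 4Q = 0, i.e. Q = 387/4.
Back-substituting: q_M = (300 − 387/2)/2 = 213/4, q_G = (248 − 387/2)/2 = 109/4, q_W = (226 − 387/2)/2 = 65/4.

16.25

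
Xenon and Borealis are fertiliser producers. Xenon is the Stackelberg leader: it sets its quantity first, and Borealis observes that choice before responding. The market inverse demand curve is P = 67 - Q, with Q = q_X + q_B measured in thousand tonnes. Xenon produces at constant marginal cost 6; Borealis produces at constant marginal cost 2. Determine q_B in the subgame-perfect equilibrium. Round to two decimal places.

The follower Borealis best-responds to any q_X: π_B = (67 - Q)q_B - 2q_B.
Follower FOC: 65 - q_X - 2q_B = 0, so q_B(q_X) = (65 - q_X)/2.
The leader anticipates this reaction. Substituting into P = 67 - Q gives P = 69/2 - (1/2)q_X, so π_X = (69/2 - (1/2)q_X)q_X - 6q_X.
The leader's first-order condition 57/2 - q_X = 0 yields q_X = 57/2.
Then q_B = (65 - 57/2)/2 = 73/4.

18.25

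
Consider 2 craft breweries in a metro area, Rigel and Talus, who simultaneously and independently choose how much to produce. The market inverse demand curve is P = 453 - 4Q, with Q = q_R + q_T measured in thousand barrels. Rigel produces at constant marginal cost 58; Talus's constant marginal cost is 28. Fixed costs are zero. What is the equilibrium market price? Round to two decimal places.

179.67

Rigel's profit: π_R = (453 - 4Q)q_R - (58q_R). Setting ∂π_R/∂q_R = 0: 395 - 8q_R - 4(q_T) = 0.
Talus's first-order condition: 425 - 8q_T - 4(q_R) = 0.
Best responses: q_R = (395 - 4q_T)/8, q_T = (425 - 4q_R)/8.
Solving the pair: q_R = 365/12, q_T = 455/12.
Total output Q = 205/3, so price P = 453 - 4·(205/3) = 539/3.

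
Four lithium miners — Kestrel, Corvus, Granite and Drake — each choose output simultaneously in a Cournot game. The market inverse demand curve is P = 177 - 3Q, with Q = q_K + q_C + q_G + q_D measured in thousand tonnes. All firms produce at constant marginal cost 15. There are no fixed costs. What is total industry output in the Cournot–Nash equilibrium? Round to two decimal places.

43.20

Each firm earns π_i = (177 - 3Q)q_i - 15q_i.
Setting ∂π_i/∂q_i = 0 with rivals' quantities fixed: 162 - 6q_i - 3·Σ_{j≠i} q_j = 0.
By symmetry each firm produces the same amount; substituting Σ_{j≠i} q_j = 3q_i yields q_i = 162/15 = 54/5.
Total output Q = 54/5 + 54/5 + 54/5 + 54/5 = 216/5.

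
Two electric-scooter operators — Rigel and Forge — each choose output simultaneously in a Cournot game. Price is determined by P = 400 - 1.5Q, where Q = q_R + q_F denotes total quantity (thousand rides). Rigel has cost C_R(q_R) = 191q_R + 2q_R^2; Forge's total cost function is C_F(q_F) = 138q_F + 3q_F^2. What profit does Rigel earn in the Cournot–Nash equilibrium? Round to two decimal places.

2099.82

Rigel's profit: π_R = (400 - 1.5Q)q_R - (191q_R + 2q_R²). Setting ∂π_R/∂q_R = 0: 209 - 7q_R - (3/2)(q_F) = 0.
Forge's profit: π_F = (400 - 1.5Q)q_F - (138q_F + 3q_F²). Setting ∂π_F/∂q_F = 0: 262 - 9q_F - (3/2)(q_R) = 0.
So q_R = (209 - (3/2)q_F)/7 and q_F = (262 - (3/2)q_R)/9.
Substituting one into the other gives q_R = 1984/81 and q_F = 25.0288.
Price P = 400 - (3/2)·49.5226 = 325.7160.
Rigel's profit: 325.7160·(1984/81) - 191·(1984/81) - 2(1984/81)² = 2099.8165.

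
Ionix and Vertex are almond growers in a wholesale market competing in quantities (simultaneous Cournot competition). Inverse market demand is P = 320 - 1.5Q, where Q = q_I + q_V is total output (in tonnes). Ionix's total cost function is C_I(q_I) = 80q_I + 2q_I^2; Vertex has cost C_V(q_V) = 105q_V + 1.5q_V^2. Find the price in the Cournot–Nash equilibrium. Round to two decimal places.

234.62

Ionix's profit: π_I = (320 - 1.5Q)q_I - (80q_I + 2q_I²). Setting ∂π_I/∂q_I = 0: 240 - 7q_I - (3/2)(q_V) = 0.
Vertex's first-order condition: 215 - 6q_V - (3/2)(q_I) = 0.
So q_I = (240 - (3/2)q_V)/7 and q_V = (215 - (3/2)q_I)/6.
Substituting one into the other gives q_I = 1490/53 and q_V = 28.8050.
Total output Q = 56.9182, so price P = 320 - (3/2)·56.9182 = 234.6226.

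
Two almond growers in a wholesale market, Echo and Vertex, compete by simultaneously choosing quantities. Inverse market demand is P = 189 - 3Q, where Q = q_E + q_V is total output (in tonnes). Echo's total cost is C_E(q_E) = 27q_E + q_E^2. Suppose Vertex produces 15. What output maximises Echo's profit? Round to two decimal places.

14.63

With the rival's output fixed at 15, Echo's profit is π_E = (189 - 3·15 - 3q_E)q_E - (27q_E + q_E²) = (144 - 3q_E)q_E - (27q_E + q_E²).
∂π_E/∂q_E = 117 - 8q_E = 0, so q_E = 117/8.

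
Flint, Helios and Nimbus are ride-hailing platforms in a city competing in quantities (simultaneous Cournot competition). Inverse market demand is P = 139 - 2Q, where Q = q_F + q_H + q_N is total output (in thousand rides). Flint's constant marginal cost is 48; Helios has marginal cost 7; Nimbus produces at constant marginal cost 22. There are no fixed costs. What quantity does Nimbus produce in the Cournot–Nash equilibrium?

Flint's profit: π_F = (139 - 2Q)q_F - (48q_F). Setting ∂π_F/∂q_F = 0: 91 - 4q_F - 2(q_H + q_N) = 0.
Helios's first-order condition: 132 - 4q_H - 2(q_F + q_N) = 0.
Nimbus's first-order condition: 117 - 4q_N - 2(q_F + q_H) = 0.
Adding the 3 first-order conditions: 340 − 8Q = 0, so Q = 85/2.
Back-substituting: q_F = (91 − 85)/2 = 3, q_H = (132 − 85)/2 = 47/2, q_N = (117 − 85)/2 = 16.

16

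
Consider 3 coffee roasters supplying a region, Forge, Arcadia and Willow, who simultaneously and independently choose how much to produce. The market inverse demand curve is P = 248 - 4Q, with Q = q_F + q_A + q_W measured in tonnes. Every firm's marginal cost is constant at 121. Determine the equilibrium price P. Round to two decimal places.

152.75

A representative firm's profit is π_i = q_i(248 - 4Q) - 121q_i.
Setting ∂π_i/∂q_i = 0 with rivals' quantities fixed: 127 - 8q_i - 4·Σ_{j≠i} q_j = 0.
With identical firms every q_j equals q_i, so Σ_{j≠i} q_j = 2q_i and 127 = 16q_i, giving q_i = 127/16.
Total output Q = 381/16, so price P = 248 - 4·(381/16) = 611/4.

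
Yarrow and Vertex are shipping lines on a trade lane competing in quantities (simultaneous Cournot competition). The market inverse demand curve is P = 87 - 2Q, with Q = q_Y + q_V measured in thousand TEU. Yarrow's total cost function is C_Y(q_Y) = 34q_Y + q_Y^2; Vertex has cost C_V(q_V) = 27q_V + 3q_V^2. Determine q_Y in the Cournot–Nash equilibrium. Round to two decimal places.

7.32

Yarrow's profit: π_Y = (87 - 2Q)q_Y - (34q_Y + q_Y²). Setting ∂π_Y/∂q_Y = 0: 53 - 6q_Y - 2(q_V) = 0.
Vertex's profit: π_V = (87 - 2Q)q_V - (27q_V + 3q_V²). Setting ∂π_V/∂q_V = 0: 60 - 10q_V - 2(q_Y) = 0.
Rearranging gives the reaction functions q_Y = (53 - 2q_V)/6 and q_V = (60 - 2q_Y)/10.
Solving the pair: q_Y = 205/28, q_V = 127/28.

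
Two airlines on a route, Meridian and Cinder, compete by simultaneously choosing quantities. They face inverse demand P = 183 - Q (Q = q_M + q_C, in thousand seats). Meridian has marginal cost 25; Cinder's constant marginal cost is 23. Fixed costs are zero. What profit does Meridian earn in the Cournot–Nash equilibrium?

2704

Meridian's profit: π_M = (183 - Q)q_M - (25q_M). Setting ∂π_M/∂q_M = 0: 158 - 2q_M - (q_C) = 0.
Cinder's profit: π_C = (183 - Q)q_C - (23q_C). Setting ∂π_C/∂q_C = 0: 160 - 2q_C - (q_M) = 0.
Best responses: q_M = (158 - q_C)/2, q_C = (160 - q_M)/2.
Solving the pair: q_M = 52, q_C = 54.
Price P = 183 - 106 = 77.
Meridian's profit: (77 - 25)·52 = 2704.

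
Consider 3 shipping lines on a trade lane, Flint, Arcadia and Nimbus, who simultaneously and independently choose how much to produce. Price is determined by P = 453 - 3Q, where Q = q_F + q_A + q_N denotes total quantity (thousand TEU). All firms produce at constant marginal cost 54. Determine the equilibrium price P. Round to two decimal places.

Each firm earns π_i = (453 - 3Q)q_i - 54q_i.
First-order condition (treating rivals' output as given): 399 - 6q_i - 3·Σ_{j≠i} q_j = 0.
With identical firms every q_j equals q_i, so Σ_{j≠i} q_j = 2q_i and 399 = 12q_i, giving q_i = 133/4.
Total output Q = 399/4, so price P = 453 - 3·(399/4) = 615/4.

153.75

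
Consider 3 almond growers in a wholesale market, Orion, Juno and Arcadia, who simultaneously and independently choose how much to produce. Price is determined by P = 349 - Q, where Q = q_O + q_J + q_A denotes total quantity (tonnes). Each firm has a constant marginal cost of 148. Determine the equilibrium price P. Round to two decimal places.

A representative firm's profit is π_i = q_i(349 - Q) - 148q_i.
First-order condition (treating rivals' output as given): 201 - 2q_i - Σ_{j≠i} q_j = 0.
By symmetry each firm produces the same amount; substituting Σ_{j≠i} q_j = 2q_i yields q_i = 201/4.
Total output Q = 603/4, so price P = 349 - 603/4 = 793/4.

198.25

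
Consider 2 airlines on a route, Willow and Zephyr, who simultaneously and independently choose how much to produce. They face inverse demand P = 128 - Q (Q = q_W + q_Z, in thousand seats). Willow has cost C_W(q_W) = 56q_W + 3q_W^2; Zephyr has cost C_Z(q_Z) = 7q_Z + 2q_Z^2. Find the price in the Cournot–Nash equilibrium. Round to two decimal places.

Willow's profit: π_W = (128 - Q)q_W - (56q_W + 3q_W²). Setting ∂π_W/∂q_W = 0: 72 - 8q_W - (q_Z) = 0.
Zephyr's first-order condition: 121 - 6q_Z - (q_W) = 0.
So q_W = (72 - q_Z)/8 and q_Z = (121 - q_W)/6.
Substituting one into the other gives q_W = 311/47 and q_Z = 896/47.
Total output Q = 1207/47, so price P = 128 - 1207/47 = 102.3191.

102.32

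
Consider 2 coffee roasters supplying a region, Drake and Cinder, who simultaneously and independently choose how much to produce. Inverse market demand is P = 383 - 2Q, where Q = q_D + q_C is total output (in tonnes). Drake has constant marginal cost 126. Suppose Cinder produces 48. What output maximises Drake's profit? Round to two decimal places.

40.25

With the rival's output fixed at 48, Drake's profit is π_D = (383 - 2·48 - 2q_D)q_D - (126q_D) = (287 - 2q_D)q_D - (126q_D).
∂π_D/∂q_D = 161 - 4q_D = 0, so q_D = 161/4.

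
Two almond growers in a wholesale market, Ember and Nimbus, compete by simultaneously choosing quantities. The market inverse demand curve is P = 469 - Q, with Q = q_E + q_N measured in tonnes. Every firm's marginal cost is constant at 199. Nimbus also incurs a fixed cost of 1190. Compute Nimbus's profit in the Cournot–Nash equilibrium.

6910

A representative firm's profit is π_i = q_i(469 - Q) - 199q_i.
Setting ∂π_i/∂q_i = 0 with rivals' quantities fixed: 270 - 2q_i - q_j = 0.
With identical firms every q_j equals q_i, so q_j = q_i and 270 = 3q_i, giving q_i = 90.
Price P = 469 - 180 = 289.
Nimbus's profit: (289 - 199)·90 - 1190 = 6910.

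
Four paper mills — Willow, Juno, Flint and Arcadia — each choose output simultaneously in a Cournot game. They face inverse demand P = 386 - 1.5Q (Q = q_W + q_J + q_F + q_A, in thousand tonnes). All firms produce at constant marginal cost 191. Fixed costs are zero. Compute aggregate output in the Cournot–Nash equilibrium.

104

Each firm earns π_i = (386 - 1.5Q)q_i - 191q_i.
Setting ∂π_i/∂q_i = 0 with rivals' quantities fixed: 195 - 3q_i - (3/2)·Σ_{j≠i} q_j = 0.
By symmetry each firm produces the same amount; substituting Σ_{j≠i} q_j = 3q_i yields q_i = 195/(15/2) = 26.
Total output Q = 26 + 26 + 26 + 26 = 104.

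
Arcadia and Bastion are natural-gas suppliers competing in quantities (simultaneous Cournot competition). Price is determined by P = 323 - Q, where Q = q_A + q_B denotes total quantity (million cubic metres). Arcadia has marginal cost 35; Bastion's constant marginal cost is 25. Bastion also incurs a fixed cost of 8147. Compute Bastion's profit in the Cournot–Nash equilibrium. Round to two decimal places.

Arcadia's profit: π_A = (323 - Q)q_A - (35q_A). Setting ∂π_A/∂q_A = 0: 288 - 2q_A - (q_B) = 0.
Bastion's first-order condition: 298 - 2q_B - (q_A) = 0.
So q_A = (288 - q_B)/2 and q_B = (298 - q_A)/2.
Solving the pair: q_A = 278/3, q_B = 308/3.
Price P = 323 - 586/3 = 383/3.
Bastion's profit: (383/3 - 25)·(308/3) - 8147 = 2393.4444.

2393.44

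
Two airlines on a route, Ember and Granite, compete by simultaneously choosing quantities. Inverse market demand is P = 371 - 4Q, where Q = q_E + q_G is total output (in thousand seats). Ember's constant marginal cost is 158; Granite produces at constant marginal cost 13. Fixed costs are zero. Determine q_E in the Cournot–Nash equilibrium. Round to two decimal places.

Ember's profit: π_E = (371 - 4Q)q_E - (158q_E). Setting ∂π_E/∂q_E = 0: 213 - 8q_E - 4(q_G) = 0.
Granite's first-order condition: 358 - 8q_G - 4(q_E) = 0.
So q_E = (213 - 4q_G)/8 and q_G = (358 - 4q_E)/8.
Substituting one into the other gives q_E = 17/3 and q_G = 503/12.

5.67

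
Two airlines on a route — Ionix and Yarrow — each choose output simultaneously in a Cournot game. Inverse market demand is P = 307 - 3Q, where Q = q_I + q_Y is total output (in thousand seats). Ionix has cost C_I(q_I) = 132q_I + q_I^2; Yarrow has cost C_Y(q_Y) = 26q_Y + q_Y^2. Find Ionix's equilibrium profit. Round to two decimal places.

Ionix's profit: π_I = (307 - 3Q)q_I - (132q_I + q_I²). Setting ∂π_I/∂q_I = 0: 175 - 8q_I - 3(q_Y) = 0.
Yarrow's profit: π_Y = (307 - 3Q)q_Y - (26q_Y + q_Y²). Setting ∂π_Y/∂q_Y = 0: 281 - 8q_Y - 3(q_I) = 0.
Rearranging gives the reaction functions q_I = (175 - 3q_Y)/8 and q_Y = (281 - 3q_I)/8.
Substituting one into the other gives q_I = 557/55 and q_Y = 1723/55.
Price P = 307 - 3·(456/11) = 182.6364.
Ionix's profit: 182.6364·(557/55) - 132·(557/55) - (557/55)² = 410.2466.

410.25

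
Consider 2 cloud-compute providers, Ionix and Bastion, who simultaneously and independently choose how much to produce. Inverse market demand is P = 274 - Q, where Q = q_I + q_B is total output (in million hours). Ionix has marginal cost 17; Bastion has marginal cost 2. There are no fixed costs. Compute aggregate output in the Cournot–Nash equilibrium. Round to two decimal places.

Ionix's profit: π_I = (274 - Q)q_I - (17q_I). Setting ∂π_I/∂q_I = 0: 257 - 2q_I - (q_B) = 0.
Bastion's first-order condition: 272 - 2q_B - (q_I) = 0.
So q_I = (257 - q_B)/2 and q_B = (272 - q_I)/2.
Solving the pair: q_I = 242/3, q_B = 287/3.
Total output Q = 242/3 + 287/3 = 529/3.

176.33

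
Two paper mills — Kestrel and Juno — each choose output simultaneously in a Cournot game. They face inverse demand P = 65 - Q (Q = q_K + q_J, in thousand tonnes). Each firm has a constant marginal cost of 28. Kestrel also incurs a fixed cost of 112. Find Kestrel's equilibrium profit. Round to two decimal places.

40.11

A representative firm's profit is π_i = q_i(65 - Q) - 28q_i.
First-order condition (treating rivals' output as given): 37 - 2q_i - q_j = 0.
By symmetry each firm produces the same amount; substituting q_j = q_i yields q_i = 37/3.
Price P = 65 - 74/3 = 121/3.
Kestrel's profit: (121/3 - 28)·(37/3) - 112 = 361/9.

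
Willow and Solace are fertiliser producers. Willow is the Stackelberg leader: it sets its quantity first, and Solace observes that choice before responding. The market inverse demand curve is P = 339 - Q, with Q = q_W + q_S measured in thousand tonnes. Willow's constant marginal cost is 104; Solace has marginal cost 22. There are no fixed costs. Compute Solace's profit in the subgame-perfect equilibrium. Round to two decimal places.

14460.06

The follower Solace best-responds to any q_W: π_S = (339 - Q)q_S - 22q_S.
∂π_S/∂q_S = 317 - q_W - 2q_S = 0 gives the reaction function q_S = (317 - q_W)/2.
Willow substitutes q_S(q_W) into its own profit: π_W = q_W(339 - q_W - (317 - q_W)/2) - 104q_W = (361/2 - (1/2)q_W)q_W - 104q_W.
Maximising: ∂π_W/∂q_W = 153/2 - q_W = 0, giving q_W = 153/2.
Then q_S = (317 - 153/2)/2 = 481/4.
Price P = 339 - 787/4 = 569/4.
Solace's profit: (569/4 - 22)·(481/4) = 14460.0625.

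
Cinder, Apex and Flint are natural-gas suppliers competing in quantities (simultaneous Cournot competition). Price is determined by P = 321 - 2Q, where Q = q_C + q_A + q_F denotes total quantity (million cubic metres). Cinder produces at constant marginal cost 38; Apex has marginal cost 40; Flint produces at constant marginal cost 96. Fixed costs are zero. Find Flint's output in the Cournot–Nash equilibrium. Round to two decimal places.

13.88

Cinder's profit: π_C = (321 - 2Q)q_C - (38q_C). Setting ∂π_C/∂q_C = 0: 283 - 4q_C - 2(q_A + q_F) = 0.
Apex's profit: π_A = (321 - 2Q)q_A - (40q_A). Setting ∂π_A/∂q_A = 0: 281 - 4q_A - 2(q_C + q_F) = 0.
Flint's first-order condition: 225 - 4q_F - 2(q_C + q_A) = 0.
Adding the 3 conditions: 789 − 4Q − 4Q = 0, i.e. Q = 789/8.
Back-substituting: q_C = (283 − 789/4)/2 = 343/8, q_A = (281 − 789/4)/2 = 335/8, q_F = (225 − 789/4)/2 = 111/8.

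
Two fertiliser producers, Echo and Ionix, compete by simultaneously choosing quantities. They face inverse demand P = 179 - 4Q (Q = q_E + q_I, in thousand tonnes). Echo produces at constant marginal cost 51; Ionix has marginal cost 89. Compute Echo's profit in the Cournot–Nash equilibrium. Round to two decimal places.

Echo's profit: π_E = (179 - 4Q)q_E - (51q_E). Setting ∂π_E/∂q_E = 0: 128 - 8q_E - 4(q_I) = 0.
Ionix's profit: π_I = (179 - 4Q)q_I - (89q_I). Setting ∂π_I/∂q_I = 0: 90 - 8q_I - 4(q_E) = 0.
Rearranging gives the reaction functions q_E = (128 - 4q_I)/8 and q_I = (90 - 4q_E)/8.
Solving the pair: q_E = 83/6, q_I = 13/3.
Price P = 179 - 4·(109/6) = 319/3.
Echo's profit: (319/3 - 51)·(83/6) = 765.4444.

765.44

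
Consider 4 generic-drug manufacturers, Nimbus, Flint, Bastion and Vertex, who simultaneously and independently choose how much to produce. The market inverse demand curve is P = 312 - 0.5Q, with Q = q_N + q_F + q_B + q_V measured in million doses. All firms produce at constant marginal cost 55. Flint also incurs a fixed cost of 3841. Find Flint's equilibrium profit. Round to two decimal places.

1442.92

Each firm earns π_i = (312 - 0.5Q)q_i - 55q_i.
First-order condition (treating rivals' output as given): 257 - q_i - (1/2)·Σ_{j≠i} q_j = 0.
With identical firms every q_j equals q_i, so Σ_{j≠i} q_j = 3q_i and 257 = (5/2)q_i, giving q_i = 514/5.
Price P = 312 - (1/2)·411.2000 = 532/5.
Flint's profit: (532/5 - 55)·(514/5) - 3841 = 1442.9200.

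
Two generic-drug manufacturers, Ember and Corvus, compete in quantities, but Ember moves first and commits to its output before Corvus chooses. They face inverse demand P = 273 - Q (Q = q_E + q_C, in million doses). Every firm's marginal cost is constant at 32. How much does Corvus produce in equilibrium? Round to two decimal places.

Solve by backward induction. Given q_E, the follower Corvus maximises π_C = (273 - q_E - q_C)q_C - 32q_C.
Follower FOC: 241 - q_E - 2q_C = 0, so q_C(q_E) = (241 - q_E)/2.
Ember substitutes q_C(q_E) into its own profit: π_E = q_E(273 - q_E - (241 - q_E)/2) - 32q_E = (305/2 - (1/2)q_E)q_E - 32q_E.
The leader's first-order condition 241/2 - q_E = 0 yields q_E = 241/2.
Then q_C = (241 - 241/2)/2 = 241/4.

60.25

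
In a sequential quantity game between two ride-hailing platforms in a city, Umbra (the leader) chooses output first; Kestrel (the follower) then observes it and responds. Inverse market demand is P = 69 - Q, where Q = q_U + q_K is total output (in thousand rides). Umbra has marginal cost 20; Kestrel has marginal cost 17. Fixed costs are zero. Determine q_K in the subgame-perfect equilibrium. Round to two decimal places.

The follower Kestrel best-responds to any q_U: π_K = (69 - Q)q_K - 17q_K.
∂π_K/∂q_K = 52 - q_U - 2q_K = 0 gives the reaction function q_K = (52 - q_U)/2.
The leader anticipates this reaction. Substituting into P = 69 - Q gives P = 43 - (1/2)q_U, so π_U = (43 - (1/2)q_U)q_U - 20q_U.
Maximising: ∂π_U/∂q_U = 23 - q_U = 0, giving q_U = 23.
Then q_K = (52 - 23)/2 = 29/2.

14.50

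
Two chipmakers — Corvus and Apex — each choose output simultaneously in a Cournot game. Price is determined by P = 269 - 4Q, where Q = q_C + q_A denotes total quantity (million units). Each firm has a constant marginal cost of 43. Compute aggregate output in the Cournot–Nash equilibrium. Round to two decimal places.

37.67

A representative firm's profit is π_i = q_i(269 - 4Q) - 43q_i.
First-order condition (treating rivals' output as given): 226 - 8q_i - 4q_j = 0.
By symmetry each firm produces the same amount; substituting q_j = q_i yields q_i = 226/12 = 113/6.
Total output Q = 113/6 + 113/6 = 113/3.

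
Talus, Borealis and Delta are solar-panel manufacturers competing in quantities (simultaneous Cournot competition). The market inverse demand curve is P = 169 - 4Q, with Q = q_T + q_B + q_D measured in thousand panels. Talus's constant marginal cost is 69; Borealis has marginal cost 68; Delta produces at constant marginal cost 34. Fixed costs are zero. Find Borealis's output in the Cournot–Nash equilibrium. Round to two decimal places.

Talus's profit: π_T = (169 - 4Q)q_T - (69q_T). Setting ∂π_T/∂q_T = 0: 100 - 8q_T - 4(q_B + q_D) = 0.
Borealis's profit: π_B = (169 - 4Q)q_B - (68q_B). Setting ∂π_B/∂q_B = 0: 101 - 8q_B - 4(q_T + q_D) = 0.
Delta's first-order condition: 135 - 8q_D - 4(q_T + q_B) = 0.
Adding the 3 conditions: 336 − 8Q − 8Q = 0, i.e. Q = 21.
Back-substituting: q_T = (100 − 84)/4 = 4, q_B = (101 − 84)/4 = 17/4, q_D = (135 − 84)/4 = 51/4.

4.25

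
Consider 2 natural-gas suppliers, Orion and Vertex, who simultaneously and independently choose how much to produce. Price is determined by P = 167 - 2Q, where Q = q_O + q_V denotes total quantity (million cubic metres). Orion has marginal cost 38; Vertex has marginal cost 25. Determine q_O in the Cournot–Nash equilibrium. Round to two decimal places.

Orion's profit: π_O = (167 - 2Q)q_O - (38q_O). Setting ∂π_O/∂q_O = 0: 129 - 4q_O - 2(q_V) = 0.
Vertex's profit: π_V = (167 - 2Q)q_V - (25q_V). Setting ∂π_V/∂q_V = 0: 142 - 4q_V - 2(q_O) = 0.
Rearranging gives the reaction functions q_O = (129 - 2q_V)/4 and q_V = (142 - 2q_O)/4.
Solving the pair: q_O = 58/3, q_V = 155/6.

19.33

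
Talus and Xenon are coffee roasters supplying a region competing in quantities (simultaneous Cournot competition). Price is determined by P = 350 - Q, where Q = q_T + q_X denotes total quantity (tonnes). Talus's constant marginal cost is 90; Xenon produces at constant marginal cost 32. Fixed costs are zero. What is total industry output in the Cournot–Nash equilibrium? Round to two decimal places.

Talus's profit: π_T = (350 - Q)q_T - (90q_T). Setting ∂π_T/∂q_T = 0: 260 - 2q_T - (q_X) = 0.
Xenon's profit: π_X = (350 - Q)q_X - (32q_X). Setting ∂π_X/∂q_X = 0: 318 - 2q_X - (q_T) = 0.
Rearranging gives the reaction functions q_T = (260 - q_X)/2 and q_X = (318 - q_T)/2.
Substituting one into the other gives q_T = 202/3 and q_X = 376/3.
Total output Q = 202/3 + 376/3 = 578/3.

192.67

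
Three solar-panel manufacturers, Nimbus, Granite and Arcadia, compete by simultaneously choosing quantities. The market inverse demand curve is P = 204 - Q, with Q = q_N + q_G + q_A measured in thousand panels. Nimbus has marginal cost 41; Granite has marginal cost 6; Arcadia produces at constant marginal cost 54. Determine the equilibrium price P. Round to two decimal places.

Nimbus's profit: π_N = (204 - Q)q_N - (41q_N). Setting ∂π_N/∂q_N = 0: 163 - 2q_N - (q_G + q_A) = 0.
Granite's profit: π_G = (204 - Q)q_G - (6q_G). Setting ∂π_G/∂q_G = 0: 198 - 2q_G - (q_N + q_A) = 0.
Arcadia's profit: π_A = (204 - Q)q_A - (54q_A). Setting ∂π_A/∂q_A = 0: 150 - 2q_A - (q_N + q_G) = 0.
Adding the 3 first-order conditions: 511 − 4Q = 0, so Q = 511/4.
Back-substituting: q_N = (163 − 511/4) = 141/4, q_G = (198 − 511/4) = 281/4, q_A = (150 − 511/4) = 89/4.
Total output Q = 511/4, so price P = 204 - 511/4 = 305/4.

76.25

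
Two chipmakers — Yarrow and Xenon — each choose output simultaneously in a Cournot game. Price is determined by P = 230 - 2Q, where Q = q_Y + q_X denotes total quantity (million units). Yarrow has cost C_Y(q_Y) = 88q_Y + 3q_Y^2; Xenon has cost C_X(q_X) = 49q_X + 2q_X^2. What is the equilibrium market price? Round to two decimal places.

Yarrow's profit: π_Y = (230 - 2Q)q_Y - (88q_Y + 3q_Y²). Setting ∂π_Y/∂q_Y = 0: 142 - 10q_Y - 2(q_X) = 0.
Xenon's profit: π_X = (230 - 2Q)q_X - (49q_X + 2q_X²). Setting ∂π_X/∂q_X = 0: 181 - 8q_X - 2(q_Y) = 0.
Rearranging gives the reaction functions q_Y = (142 - 2q_X)/10 and q_X = (181 - 2q_Y)/8.
Solving the pair: q_Y = 387/38, q_X = 763/38.
Total output Q = 575/19, so price P = 230 - 2·(575/19) = 169.4737.

169.47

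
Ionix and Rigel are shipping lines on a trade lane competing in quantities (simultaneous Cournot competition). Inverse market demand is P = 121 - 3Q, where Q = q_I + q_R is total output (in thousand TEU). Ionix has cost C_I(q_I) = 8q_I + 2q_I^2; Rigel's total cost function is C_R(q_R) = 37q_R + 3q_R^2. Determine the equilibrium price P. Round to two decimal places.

77.62

Ionix's profit: π_I = (121 - 3Q)q_I - (8q_I + 2q_I²). Setting ∂π_I/∂q_I = 0: 113 - 10q_I - 3(q_R) = 0.
Rigel's first-order condition: 84 - 12q_R - 3(q_I) = 0.
So q_I = (113 - 3q_R)/10 and q_R = (84 - 3q_I)/12.
Substituting one into the other gives q_I = 368/37 and q_R = 167/37.
Total output Q = 535/37, so price P = 121 - 3·(535/37) = 77.6216.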